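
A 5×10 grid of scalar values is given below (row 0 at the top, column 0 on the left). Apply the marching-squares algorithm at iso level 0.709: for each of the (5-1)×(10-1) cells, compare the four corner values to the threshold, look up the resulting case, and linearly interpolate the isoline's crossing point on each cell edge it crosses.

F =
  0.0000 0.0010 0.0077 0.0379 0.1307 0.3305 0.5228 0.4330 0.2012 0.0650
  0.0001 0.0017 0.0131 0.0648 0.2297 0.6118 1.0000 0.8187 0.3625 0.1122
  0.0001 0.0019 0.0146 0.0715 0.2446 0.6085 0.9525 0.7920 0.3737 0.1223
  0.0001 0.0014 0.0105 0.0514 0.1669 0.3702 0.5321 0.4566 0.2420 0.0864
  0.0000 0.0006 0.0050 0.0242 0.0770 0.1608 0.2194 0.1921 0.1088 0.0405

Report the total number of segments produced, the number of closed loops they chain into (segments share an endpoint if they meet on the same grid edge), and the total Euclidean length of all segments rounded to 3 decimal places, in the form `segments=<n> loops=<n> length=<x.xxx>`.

cell (0,5): code 0100 → (0.390,6.000)–(1.000,5.250)
cell (0,6): code 1100 → (0.716,7.000)–(0.390,6.000)
cell (0,7): code 1000 → (1.000,7.240)–(0.716,7.000)
cell (1,5): code 0110 → (1.000,5.250)–(2.000,5.292)
cell (1,7): code 1001 → (2.000,7.198)–(1.000,7.240)
cell (2,5): code 0010 → (2.000,5.292)–(2.579,6.000)
cell (2,6): code 0011 → (2.579,6.000)–(2.247,7.000)
cell (2,7): code 0001 → (2.247,7.000)–(2.000,7.198)
total: 8 segments, chained into 1 closed loop(s), length Σ = 6.677541

segments=8 loops=1 length=6.678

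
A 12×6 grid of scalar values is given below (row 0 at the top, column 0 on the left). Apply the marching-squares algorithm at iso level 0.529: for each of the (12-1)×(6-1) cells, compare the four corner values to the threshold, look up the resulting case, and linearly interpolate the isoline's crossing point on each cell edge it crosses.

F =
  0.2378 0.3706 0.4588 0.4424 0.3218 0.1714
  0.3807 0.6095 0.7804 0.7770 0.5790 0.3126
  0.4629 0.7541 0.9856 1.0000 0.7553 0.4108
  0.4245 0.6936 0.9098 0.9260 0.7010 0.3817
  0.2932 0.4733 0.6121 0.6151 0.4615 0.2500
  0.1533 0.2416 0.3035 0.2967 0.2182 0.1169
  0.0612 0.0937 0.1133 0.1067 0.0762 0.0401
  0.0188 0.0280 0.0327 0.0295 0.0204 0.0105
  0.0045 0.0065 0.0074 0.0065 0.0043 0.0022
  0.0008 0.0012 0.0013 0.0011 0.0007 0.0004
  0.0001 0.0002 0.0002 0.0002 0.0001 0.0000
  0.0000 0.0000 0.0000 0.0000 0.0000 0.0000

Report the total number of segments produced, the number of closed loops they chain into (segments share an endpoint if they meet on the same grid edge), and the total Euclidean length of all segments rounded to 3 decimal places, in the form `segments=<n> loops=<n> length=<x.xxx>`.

segments=16 loops=1 length=13.340

cell (0,0): code 0100 → (0.663,1.000)–(1.000,0.648)
cell (0,1): code 1100 → (0.218,2.000)–(0.663,1.000)
cell (0,2): code 1100 → (0.259,3.000)–(0.218,2.000)
cell (0,3): code 1100 → (0.806,4.000)–(0.259,3.000)
cell (0,4): code 1000 → (1.000,4.188)–(0.806,4.000)
cell (1,0): code 0110 → (1.000,0.648)–(2.000,0.227)
cell (1,4): code 1001 → (2.000,4.657)–(1.000,4.188)
cell (2,0): code 0110 → (2.000,0.227)–(3.000,0.388)
cell (2,4): code 1001 → (3.000,4.539)–(2.000,4.657)
cell (3,0): code 0010 → (3.000,0.388)–(3.747,1.000)
cell (3,1): code 0111 → (3.747,1.000)–(4.000,1.401)
cell (3,3): code 1011 → (4.000,3.561)–(3.718,4.000)
cell (3,4): code 0001 → (3.718,4.000)–(3.000,4.539)
cell (4,1): code 0010 → (4.000,1.401)–(4.269,2.000)
cell (4,2): code 0011 → (4.269,2.000)–(4.270,3.000)
cell (4,3): code 0001 → (4.270,3.000)–(4.000,3.561)
total: 16 segments, chained into 1 closed loop(s), length Σ = 13.340499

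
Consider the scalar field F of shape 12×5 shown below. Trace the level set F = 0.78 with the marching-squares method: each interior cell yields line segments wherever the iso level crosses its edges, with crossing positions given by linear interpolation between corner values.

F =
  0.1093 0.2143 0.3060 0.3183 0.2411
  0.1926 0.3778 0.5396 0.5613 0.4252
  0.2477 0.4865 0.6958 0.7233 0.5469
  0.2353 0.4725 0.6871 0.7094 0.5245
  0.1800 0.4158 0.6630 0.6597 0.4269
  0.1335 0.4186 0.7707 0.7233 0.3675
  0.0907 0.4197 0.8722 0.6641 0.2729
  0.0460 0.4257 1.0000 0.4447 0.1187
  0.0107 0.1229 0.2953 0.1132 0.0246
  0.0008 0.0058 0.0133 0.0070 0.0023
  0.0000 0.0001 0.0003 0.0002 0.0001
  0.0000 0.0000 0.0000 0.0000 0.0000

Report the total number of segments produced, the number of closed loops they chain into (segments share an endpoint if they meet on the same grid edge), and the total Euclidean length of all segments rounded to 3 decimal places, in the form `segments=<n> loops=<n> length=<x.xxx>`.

segments=6 loops=1 length=4.957

cell (5,1): code 0100 → (5.092,2.000)–(6.000,1.796)
cell (5,2): code 1000 → (6.000,2.443)–(5.092,2.000)
cell (6,1): code 0110 → (6.000,1.796)–(7.000,1.617)
cell (6,2): code 1001 → (7.000,2.396)–(6.000,2.443)
cell (7,1): code 0010 → (7.000,1.617)–(7.312,2.000)
cell (7,2): code 0001 → (7.312,2.000)–(7.000,2.396)
total: 6 segments, chained into 1 closed loop(s), length Σ = 4.957237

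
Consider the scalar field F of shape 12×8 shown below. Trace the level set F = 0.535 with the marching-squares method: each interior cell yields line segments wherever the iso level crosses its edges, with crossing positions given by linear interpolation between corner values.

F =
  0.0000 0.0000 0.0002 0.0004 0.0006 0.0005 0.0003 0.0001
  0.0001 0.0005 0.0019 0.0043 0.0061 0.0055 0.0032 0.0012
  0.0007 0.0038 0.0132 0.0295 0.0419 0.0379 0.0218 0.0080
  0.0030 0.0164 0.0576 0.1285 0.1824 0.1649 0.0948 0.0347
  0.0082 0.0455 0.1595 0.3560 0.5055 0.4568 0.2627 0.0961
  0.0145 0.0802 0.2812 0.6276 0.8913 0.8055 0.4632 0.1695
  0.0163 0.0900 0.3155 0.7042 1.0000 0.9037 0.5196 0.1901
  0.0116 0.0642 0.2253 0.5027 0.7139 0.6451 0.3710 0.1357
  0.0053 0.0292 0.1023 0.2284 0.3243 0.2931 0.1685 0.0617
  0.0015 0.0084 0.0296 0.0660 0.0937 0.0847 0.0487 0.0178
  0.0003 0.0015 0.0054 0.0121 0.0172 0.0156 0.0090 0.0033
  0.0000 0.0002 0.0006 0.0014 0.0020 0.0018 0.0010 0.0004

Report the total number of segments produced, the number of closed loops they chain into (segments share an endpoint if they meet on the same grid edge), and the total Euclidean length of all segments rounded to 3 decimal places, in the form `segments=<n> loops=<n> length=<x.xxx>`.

segments=12 loops=1 length=10.533

cell (4,2): code 0100 → (4.659,3.000)–(5.000,2.733)
cell (4,3): code 1100 → (4.076,4.000)–(4.659,3.000)
cell (4,4): code 1100 → (4.224,5.000)–(4.076,4.000)
cell (4,5): code 1000 → (5.000,5.790)–(4.224,5.000)
cell (5,2): code 0110 → (5.000,2.733)–(6.000,2.565)
cell (5,5): code 1001 → (6.000,5.960)–(5.000,5.790)
cell (6,2): code 0010 → (6.000,2.565)–(6.840,3.000)
cell (6,3): code 0111 → (6.840,3.000)–(7.000,3.153)
cell (6,5): code 1001 → (7.000,5.402)–(6.000,5.960)
cell (7,3): code 0010 → (7.000,3.153)–(7.459,4.000)
cell (7,4): code 0011 → (7.459,4.000)–(7.313,5.000)
cell (7,5): code 0001 → (7.313,5.000)–(7.000,5.402)
total: 12 segments, chained into 1 closed loop(s), length Σ = 10.533016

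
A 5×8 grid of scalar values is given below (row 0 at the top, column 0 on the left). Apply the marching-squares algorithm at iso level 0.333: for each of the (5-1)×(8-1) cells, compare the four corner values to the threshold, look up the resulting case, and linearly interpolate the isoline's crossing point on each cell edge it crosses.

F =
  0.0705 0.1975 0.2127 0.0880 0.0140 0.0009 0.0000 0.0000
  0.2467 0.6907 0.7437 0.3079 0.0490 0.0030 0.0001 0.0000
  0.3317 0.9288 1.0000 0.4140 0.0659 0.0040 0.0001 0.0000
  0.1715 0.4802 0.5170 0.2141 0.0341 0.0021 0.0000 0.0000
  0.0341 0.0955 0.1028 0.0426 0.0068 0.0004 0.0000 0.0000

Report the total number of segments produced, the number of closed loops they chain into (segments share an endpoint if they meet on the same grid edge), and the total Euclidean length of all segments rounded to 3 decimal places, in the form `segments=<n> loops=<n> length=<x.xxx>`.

cell (0,0): code 0100 → (0.275,1.000)–(1.000,0.194)
cell (0,1): code 1100 → (0.227,2.000)–(0.275,1.000)
cell (0,2): code 1000 → (1.000,2.942)–(0.227,2.000)
cell (1,0): code 0110 → (1.000,0.194)–(2.000,0.002)
cell (1,2): code 1101 → (1.237,3.000)–(1.000,2.942)
cell (1,3): code 1000 → (2.000,3.233)–(1.237,3.000)
cell (2,0): code 0110 → (2.000,0.002)–(3.000,0.523)
cell (2,2): code 1011 → (3.000,2.607)–(2.405,3.000)
cell (2,3): code 0001 → (2.405,3.000)–(2.000,3.233)
cell (3,0): code 0010 → (3.000,0.523)–(3.383,1.000)
cell (3,1): code 0011 → (3.383,1.000)–(3.444,2.000)
cell (3,2): code 0001 → (3.444,2.000)–(3.000,2.607)
total: 12 segments, chained into 1 closed loop(s), length Σ = 10.037525

segments=12 loops=1 length=10.038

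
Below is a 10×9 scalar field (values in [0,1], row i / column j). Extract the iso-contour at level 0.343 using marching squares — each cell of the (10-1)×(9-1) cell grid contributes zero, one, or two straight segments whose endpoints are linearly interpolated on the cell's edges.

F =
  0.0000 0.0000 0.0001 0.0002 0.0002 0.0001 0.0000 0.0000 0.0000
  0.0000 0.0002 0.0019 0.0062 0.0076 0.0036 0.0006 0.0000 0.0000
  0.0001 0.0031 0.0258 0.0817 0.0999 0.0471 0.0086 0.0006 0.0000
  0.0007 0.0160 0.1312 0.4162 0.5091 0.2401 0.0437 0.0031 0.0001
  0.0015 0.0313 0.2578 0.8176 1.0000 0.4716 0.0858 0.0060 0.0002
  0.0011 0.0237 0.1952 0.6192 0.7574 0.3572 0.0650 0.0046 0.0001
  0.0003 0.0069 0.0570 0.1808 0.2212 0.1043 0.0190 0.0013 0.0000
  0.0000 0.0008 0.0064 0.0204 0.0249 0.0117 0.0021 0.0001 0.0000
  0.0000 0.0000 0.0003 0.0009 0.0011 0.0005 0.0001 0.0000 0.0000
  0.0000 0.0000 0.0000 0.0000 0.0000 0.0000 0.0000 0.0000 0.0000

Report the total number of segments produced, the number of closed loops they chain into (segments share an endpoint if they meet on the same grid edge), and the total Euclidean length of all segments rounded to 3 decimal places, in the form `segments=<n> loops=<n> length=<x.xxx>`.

segments=12 loops=1 length=9.769

cell (2,2): code 0100 → (2.781,3.000)–(3.000,2.743)
cell (2,3): code 1100 → (2.594,4.000)–(2.781,3.000)
cell (2,4): code 1000 → (3.000,4.617)–(2.594,4.000)
cell (3,2): code 0110 → (3.000,2.743)–(4.000,2.152)
cell (3,4): code 1101 → (3.444,5.000)–(3.000,4.617)
cell (3,5): code 1000 → (4.000,5.333)–(3.444,5.000)
cell (4,2): code 0110 → (4.000,2.152)–(5.000,2.349)
cell (4,5): code 1001 → (5.000,5.049)–(4.000,5.333)
cell (5,2): code 0010 → (5.000,2.349)–(5.630,3.000)
cell (5,3): code 0011 → (5.630,3.000)–(5.773,4.000)
cell (5,4): code 0011 → (5.773,4.000)–(5.056,5.000)
cell (5,5): code 0001 → (5.056,5.000)–(5.000,5.049)
total: 12 segments, chained into 1 closed loop(s), length Σ = 9.769357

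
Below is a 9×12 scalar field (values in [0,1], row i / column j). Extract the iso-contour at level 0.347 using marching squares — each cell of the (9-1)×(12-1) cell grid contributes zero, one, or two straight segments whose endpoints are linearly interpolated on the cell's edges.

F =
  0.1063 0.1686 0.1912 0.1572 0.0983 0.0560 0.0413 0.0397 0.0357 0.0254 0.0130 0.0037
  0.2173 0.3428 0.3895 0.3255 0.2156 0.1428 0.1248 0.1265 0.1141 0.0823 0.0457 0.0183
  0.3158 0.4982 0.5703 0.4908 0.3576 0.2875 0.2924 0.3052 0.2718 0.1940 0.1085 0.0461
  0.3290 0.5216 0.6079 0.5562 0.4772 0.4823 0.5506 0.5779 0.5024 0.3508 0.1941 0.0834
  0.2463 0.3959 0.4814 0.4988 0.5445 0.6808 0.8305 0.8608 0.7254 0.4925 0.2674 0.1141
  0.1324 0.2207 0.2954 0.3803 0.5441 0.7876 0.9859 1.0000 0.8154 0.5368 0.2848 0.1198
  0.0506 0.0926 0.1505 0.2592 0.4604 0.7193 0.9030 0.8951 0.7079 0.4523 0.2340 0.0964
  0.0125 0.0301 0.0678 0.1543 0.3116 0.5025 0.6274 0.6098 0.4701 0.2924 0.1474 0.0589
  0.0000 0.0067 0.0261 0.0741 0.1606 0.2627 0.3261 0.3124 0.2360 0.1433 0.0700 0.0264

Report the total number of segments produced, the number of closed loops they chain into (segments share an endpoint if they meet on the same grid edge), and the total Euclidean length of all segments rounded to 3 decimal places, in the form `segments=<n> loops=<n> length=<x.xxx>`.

segments=32 loops=1 length=26.395

cell (0,1): code 0100 → (0.786,2.000)–(1.000,1.090)
cell (0,2): code 1000 → (1.000,2.664)–(0.786,2.000)
cell (1,0): code 0100 → (1.027,1.000)–(2.000,0.171)
cell (1,1): code 1110 → (1.000,1.090)–(1.027,1.000)
cell (1,2): code 1101 → (1.130,3.000)–(1.000,2.664)
cell (1,3): code 1100 → (1.925,4.000)–(1.130,3.000)
cell (1,4): code 1000 → (2.000,4.151)–(1.925,4.000)
cell (2,0): code 0110 → (2.000,0.171)–(3.000,0.093)
cell (2,4): code 1101 → (2.305,5.000)–(2.000,4.151)
cell (2,5): code 1100 → (2.211,6.000)–(2.305,5.000)
cell (2,6): code 1100 → (2.153,7.000)–(2.211,6.000)
cell (2,7): code 1100 → (2.326,8.000)–(2.153,7.000)
cell (2,8): code 1100 → (2.976,9.000)–(2.326,8.000)
cell (2,9): code 1000 → (3.000,9.024)–(2.976,9.000)
cell (3,0): code 0110 → (3.000,0.093)–(4.000,0.673)
cell (3,9): code 1001 → (4.000,9.646)–(3.000,9.024)
cell (4,0): code 0010 → (4.000,0.673)–(4.279,1.000)
cell (4,1): code 0011 → (4.279,1.000)–(4.723,2.000)
cell (4,2): code 0111 → (4.723,2.000)–(5.000,2.608)
cell (4,9): code 1001 → (5.000,9.753)–(4.000,9.646)
cell (5,2): code 0010 → (5.000,2.608)–(5.275,3.000)
cell (5,3): code 0111 → (5.275,3.000)–(6.000,3.436)
cell (5,9): code 1001 → (6.000,9.482)–(5.000,9.753)
cell (6,3): code 0010 → (6.000,3.436)–(6.762,4.000)
cell (6,4): code 0111 → (6.762,4.000)–(7.000,4.185)
cell (6,8): code 1011 → (7.000,8.693)–(6.659,9.000)
cell (6,9): code 0001 → (6.659,9.000)–(6.000,9.482)
cell (7,4): code 0010 → (7.000,4.185)–(7.648,5.000)
cell (7,5): code 0011 → (7.648,5.000)–(7.931,6.000)
cell (7,6): code 0011 → (7.931,6.000)–(7.884,7.000)
cell (7,7): code 0011 → (7.884,7.000)–(7.526,8.000)
cell (7,8): code 0001 → (7.526,8.000)–(7.000,8.693)
total: 32 segments, chained into 1 closed loop(s), length Σ = 26.394857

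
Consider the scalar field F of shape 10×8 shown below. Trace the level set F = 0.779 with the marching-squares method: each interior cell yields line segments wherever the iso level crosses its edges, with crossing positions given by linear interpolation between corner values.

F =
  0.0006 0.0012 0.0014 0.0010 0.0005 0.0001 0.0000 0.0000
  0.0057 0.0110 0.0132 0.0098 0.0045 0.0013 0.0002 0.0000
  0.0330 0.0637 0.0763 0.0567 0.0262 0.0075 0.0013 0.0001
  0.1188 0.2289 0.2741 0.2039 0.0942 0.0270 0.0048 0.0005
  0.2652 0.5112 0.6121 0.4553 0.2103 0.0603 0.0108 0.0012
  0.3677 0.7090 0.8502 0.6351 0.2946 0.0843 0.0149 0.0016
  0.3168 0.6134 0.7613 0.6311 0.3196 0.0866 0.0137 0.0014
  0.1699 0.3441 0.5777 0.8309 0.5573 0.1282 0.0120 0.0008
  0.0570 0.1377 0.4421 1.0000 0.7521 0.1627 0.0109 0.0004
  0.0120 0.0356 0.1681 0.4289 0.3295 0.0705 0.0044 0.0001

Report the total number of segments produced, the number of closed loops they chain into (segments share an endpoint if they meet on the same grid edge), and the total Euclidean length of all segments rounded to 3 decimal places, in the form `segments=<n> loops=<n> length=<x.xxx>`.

segments=10 loops=2 length=7.263

cell (4,1): code 0100 → (4.701,2.000)–(5.000,1.496)
cell (4,2): code 1000 → (5.000,2.331)–(4.701,2.000)
cell (5,1): code 0010 → (5.000,1.496)–(5.801,2.000)
cell (5,2): code 0001 → (5.801,2.000)–(5.000,2.331)
cell (6,2): code 0100 → (6.740,3.000)–(7.000,2.795)
cell (6,3): code 1000 → (7.000,3.190)–(6.740,3.000)
cell (7,2): code 0110 → (7.000,2.795)–(8.000,2.604)
cell (7,3): code 1001 → (8.000,3.891)–(7.000,3.190)
cell (8,2): code 0010 → (8.000,2.604)–(8.387,3.000)
cell (8,3): code 0001 → (8.387,3.000)–(8.000,3.891)
total: 10 segments, chained into 2 closed loop(s), length Σ = 7.263318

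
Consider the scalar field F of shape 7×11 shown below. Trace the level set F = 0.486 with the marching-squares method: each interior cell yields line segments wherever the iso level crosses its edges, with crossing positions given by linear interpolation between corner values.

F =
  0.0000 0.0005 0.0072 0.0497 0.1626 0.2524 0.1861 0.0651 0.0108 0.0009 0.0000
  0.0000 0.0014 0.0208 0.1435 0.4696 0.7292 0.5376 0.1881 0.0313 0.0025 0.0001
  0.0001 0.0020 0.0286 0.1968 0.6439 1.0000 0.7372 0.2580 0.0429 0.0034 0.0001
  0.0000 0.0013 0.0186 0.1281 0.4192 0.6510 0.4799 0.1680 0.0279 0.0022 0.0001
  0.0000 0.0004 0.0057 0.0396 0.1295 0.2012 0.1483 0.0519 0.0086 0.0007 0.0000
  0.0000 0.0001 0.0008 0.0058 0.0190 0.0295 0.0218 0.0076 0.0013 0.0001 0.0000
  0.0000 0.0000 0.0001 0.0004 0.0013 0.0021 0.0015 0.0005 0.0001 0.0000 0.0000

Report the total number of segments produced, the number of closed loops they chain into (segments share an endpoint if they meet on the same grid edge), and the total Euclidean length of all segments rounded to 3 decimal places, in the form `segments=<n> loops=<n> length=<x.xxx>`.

segments=12 loops=1 length=8.677

cell (0,4): code 0100 → (0.490,5.000)–(1.000,4.063)
cell (0,5): code 1100 → (0.853,6.000)–(0.490,5.000)
cell (0,6): code 1000 → (1.000,6.148)–(0.853,6.000)
cell (1,3): code 0100 → (1.094,4.000)–(2.000,3.647)
cell (1,4): code 1110 → (1.000,4.063)–(1.094,4.000)
cell (1,6): code 1001 → (2.000,6.524)–(1.000,6.148)
cell (2,3): code 0010 → (2.000,3.647)–(2.703,4.000)
cell (2,4): code 0111 → (2.703,4.000)–(3.000,4.288)
cell (2,5): code 1011 → (3.000,5.964)–(2.976,6.000)
cell (2,6): code 0001 → (2.976,6.000)–(2.000,6.524)
cell (3,4): code 0010 → (3.000,4.288)–(3.367,5.000)
cell (3,5): code 0001 → (3.367,5.000)–(3.000,5.964)
total: 12 segments, chained into 1 closed loop(s), length Σ = 8.677007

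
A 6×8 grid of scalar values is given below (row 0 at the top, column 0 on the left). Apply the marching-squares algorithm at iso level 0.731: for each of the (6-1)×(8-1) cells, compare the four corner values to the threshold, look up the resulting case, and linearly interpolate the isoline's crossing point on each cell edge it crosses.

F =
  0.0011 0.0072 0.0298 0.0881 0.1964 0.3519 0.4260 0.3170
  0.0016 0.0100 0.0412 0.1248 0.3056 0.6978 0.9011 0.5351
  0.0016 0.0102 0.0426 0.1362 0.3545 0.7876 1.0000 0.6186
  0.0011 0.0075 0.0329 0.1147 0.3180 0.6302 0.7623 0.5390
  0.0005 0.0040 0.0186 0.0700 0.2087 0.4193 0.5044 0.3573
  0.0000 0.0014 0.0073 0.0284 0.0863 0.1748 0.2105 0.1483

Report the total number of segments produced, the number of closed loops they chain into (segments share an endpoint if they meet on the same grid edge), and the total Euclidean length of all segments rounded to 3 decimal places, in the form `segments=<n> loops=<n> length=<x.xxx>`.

cell (0,5): code 0100 → (0.642,6.000)–(1.000,5.163)
cell (0,6): code 1000 → (1.000,6.465)–(0.642,6.000)
cell (1,4): code 0100 → (1.370,5.000)–(2.000,4.869)
cell (1,5): code 1110 → (1.000,5.163)–(1.370,5.000)
cell (1,6): code 1001 → (2.000,6.705)–(1.000,6.465)
cell (2,4): code 0010 → (2.000,4.869)–(2.360,5.000)
cell (2,5): code 0111 → (2.360,5.000)–(3.000,5.763)
cell (2,6): code 1001 → (3.000,6.140)–(2.000,6.705)
cell (3,5): code 0010 → (3.000,5.763)–(3.121,6.000)
cell (3,6): code 0001 → (3.121,6.000)–(3.000,6.140)
total: 10 segments, chained into 1 closed loop(s), length Σ = 6.552189

segments=10 loops=1 length=6.552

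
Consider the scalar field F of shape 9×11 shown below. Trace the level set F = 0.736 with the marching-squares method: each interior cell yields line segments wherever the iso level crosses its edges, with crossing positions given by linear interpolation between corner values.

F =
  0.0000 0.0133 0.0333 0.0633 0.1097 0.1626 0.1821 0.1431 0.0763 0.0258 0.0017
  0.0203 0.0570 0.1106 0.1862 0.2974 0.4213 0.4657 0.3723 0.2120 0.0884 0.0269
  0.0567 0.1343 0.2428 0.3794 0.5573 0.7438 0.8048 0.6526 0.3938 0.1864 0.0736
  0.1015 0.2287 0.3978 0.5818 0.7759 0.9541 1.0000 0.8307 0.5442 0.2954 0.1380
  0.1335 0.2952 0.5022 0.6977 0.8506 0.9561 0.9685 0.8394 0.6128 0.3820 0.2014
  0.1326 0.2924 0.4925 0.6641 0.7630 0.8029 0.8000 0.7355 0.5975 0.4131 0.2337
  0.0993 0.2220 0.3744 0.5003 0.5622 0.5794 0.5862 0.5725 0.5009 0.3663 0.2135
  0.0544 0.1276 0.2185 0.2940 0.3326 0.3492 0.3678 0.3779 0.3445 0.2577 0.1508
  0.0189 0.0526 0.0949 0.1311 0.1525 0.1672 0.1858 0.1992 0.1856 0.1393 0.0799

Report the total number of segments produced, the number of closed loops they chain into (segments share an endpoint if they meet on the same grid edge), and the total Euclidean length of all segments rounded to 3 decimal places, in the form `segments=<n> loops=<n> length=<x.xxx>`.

cell (1,4): code 0100 → (1.976,5.000)–(2.000,4.958)
cell (1,5): code 1100 → (1.797,6.000)–(1.976,5.000)
cell (1,6): code 1000 → (2.000,6.452)–(1.797,6.000)
cell (2,3): code 0100 → (2.817,4.000)–(3.000,3.794)
cell (2,4): code 1110 → (2.000,4.958)–(2.817,4.000)
cell (2,6): code 1101 → (2.468,7.000)–(2.000,6.452)
cell (2,7): code 1000 → (3.000,7.331)–(2.468,7.000)
cell (3,3): code 0110 → (3.000,3.794)–(4.000,3.250)
cell (3,7): code 1001 → (4.000,7.456)–(3.000,7.331)
cell (4,3): code 0110 → (4.000,3.250)–(5.000,3.727)
cell (4,6): code 1011 → (5.000,6.992)–(4.995,7.000)
cell (4,7): code 0001 → (4.995,7.000)–(4.000,7.456)
cell (5,3): code 0010 → (5.000,3.727)–(5.134,4.000)
cell (5,4): code 0011 → (5.134,4.000)–(5.299,5.000)
cell (5,5): code 0011 → (5.299,5.000)–(5.299,6.000)
cell (5,6): code 0001 → (5.299,6.000)–(5.000,6.992)
total: 16 segments, chained into 1 closed loop(s), length Σ = 12.153083

segments=16 loops=1 length=12.153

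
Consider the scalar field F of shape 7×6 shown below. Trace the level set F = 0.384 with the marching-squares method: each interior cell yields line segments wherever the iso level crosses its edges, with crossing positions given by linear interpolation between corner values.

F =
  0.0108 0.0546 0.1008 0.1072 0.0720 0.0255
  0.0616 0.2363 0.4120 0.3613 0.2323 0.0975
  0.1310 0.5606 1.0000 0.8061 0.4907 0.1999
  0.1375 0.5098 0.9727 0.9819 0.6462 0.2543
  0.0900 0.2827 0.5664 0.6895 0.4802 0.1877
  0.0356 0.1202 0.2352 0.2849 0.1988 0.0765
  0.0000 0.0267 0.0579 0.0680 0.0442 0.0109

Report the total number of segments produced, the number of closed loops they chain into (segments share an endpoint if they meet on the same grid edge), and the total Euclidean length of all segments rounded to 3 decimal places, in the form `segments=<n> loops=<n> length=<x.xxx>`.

segments=16 loops=1 length=12.266

cell (0,1): code 0100 → (0.910,2.000)–(1.000,1.841)
cell (0,2): code 1000 → (1.000,2.552)–(0.910,2.000)
cell (1,0): code 0100 → (1.455,1.000)–(2.000,0.589)
cell (1,1): code 1110 → (1.000,1.841)–(1.455,1.000)
cell (1,2): code 1101 → (1.051,3.000)–(1.000,2.552)
cell (1,3): code 1100 → (1.587,4.000)–(1.051,3.000)
cell (1,4): code 1000 → (2.000,4.367)–(1.587,4.000)
cell (2,0): code 0110 → (2.000,0.589)–(3.000,0.662)
cell (2,4): code 1001 → (3.000,4.669)–(2.000,4.367)
cell (3,0): code 0010 → (3.000,0.662)–(3.554,1.000)
cell (3,1): code 0111 → (3.554,1.000)–(4.000,1.357)
cell (3,4): code 1001 → (4.000,4.329)–(3.000,4.669)
cell (4,1): code 0010 → (4.000,1.357)–(4.551,2.000)
cell (4,2): code 0011 → (4.551,2.000)–(4.755,3.000)
cell (4,3): code 0011 → (4.755,3.000)–(4.342,4.000)
cell (4,4): code 0001 → (4.342,4.000)–(4.000,4.329)
total: 16 segments, chained into 1 closed loop(s), length Σ = 12.266009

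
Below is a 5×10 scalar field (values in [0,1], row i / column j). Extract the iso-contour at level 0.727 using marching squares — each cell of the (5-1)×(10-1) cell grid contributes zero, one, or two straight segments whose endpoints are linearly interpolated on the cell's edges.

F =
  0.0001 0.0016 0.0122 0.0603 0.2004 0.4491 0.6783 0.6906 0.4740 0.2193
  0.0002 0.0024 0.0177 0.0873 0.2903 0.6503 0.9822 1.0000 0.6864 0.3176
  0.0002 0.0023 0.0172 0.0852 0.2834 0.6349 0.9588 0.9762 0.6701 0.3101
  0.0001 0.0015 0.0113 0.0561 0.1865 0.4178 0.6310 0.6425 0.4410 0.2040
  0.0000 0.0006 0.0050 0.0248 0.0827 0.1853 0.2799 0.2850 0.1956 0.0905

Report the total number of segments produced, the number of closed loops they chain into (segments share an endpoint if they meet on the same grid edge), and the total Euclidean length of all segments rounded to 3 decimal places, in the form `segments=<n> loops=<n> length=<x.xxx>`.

cell (0,5): code 0100 → (0.160,6.000)–(1.000,5.231)
cell (0,6): code 1100 → (0.118,7.000)–(0.160,6.000)
cell (0,7): code 1000 → (1.000,7.871)–(0.118,7.000)
cell (1,5): code 0110 → (1.000,5.231)–(2.000,5.284)
cell (1,7): code 1001 → (2.000,7.814)–(1.000,7.871)
cell (2,5): code 0010 → (2.000,5.284)–(2.707,6.000)
cell (2,6): code 0011 → (2.707,6.000)–(2.747,7.000)
cell (2,7): code 0001 → (2.747,7.000)–(2.000,7.814)
total: 8 segments, chained into 1 closed loop(s), length Σ = 8.493629

segments=8 loops=1 length=8.494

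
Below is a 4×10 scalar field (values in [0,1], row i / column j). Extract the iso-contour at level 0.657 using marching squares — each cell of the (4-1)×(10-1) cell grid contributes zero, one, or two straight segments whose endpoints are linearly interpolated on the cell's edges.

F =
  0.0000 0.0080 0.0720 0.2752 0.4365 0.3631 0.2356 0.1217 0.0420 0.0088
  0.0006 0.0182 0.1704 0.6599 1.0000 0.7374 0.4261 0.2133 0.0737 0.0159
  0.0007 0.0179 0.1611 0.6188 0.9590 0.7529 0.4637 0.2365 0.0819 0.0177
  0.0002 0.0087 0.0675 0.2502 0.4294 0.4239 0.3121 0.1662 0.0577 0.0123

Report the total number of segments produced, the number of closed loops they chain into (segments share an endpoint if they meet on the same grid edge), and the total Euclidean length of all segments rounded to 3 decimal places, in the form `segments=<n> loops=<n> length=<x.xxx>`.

cell (0,2): code 0100 → (0.992,3.000)–(1.000,2.994)
cell (0,3): code 1100 → (0.391,4.000)–(0.992,3.000)
cell (0,4): code 1100 → (0.785,5.000)–(0.391,4.000)
cell (0,5): code 1000 → (1.000,5.258)–(0.785,5.000)
cell (1,2): code 0010 → (1.000,2.994)–(1.071,3.000)
cell (1,3): code 0111 → (1.071,3.000)–(2.000,3.112)
cell (1,5): code 1001 → (2.000,5.332)–(1.000,5.258)
cell (2,3): code 0010 → (2.000,3.112)–(2.570,4.000)
cell (2,4): code 0011 → (2.570,4.000)–(2.291,5.000)
cell (2,5): code 0001 → (2.291,5.000)–(2.000,5.332)
total: 10 segments, chained into 1 closed loop(s), length Σ = 7.131487

segments=10 loops=1 length=7.131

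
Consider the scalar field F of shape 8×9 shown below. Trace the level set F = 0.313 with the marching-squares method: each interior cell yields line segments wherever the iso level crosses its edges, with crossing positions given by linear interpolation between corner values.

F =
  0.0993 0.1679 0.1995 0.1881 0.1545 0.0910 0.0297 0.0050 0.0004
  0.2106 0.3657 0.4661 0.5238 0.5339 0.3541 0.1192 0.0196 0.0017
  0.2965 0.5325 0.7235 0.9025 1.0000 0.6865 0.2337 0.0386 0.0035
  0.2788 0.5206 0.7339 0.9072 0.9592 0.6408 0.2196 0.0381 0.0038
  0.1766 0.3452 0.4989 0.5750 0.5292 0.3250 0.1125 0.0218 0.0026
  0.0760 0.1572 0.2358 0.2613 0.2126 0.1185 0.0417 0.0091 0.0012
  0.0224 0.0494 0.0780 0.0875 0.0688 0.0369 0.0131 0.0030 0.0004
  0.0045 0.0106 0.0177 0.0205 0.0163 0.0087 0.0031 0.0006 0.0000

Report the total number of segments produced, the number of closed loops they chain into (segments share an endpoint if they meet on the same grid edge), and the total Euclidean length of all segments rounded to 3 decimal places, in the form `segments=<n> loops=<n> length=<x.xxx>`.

cell (0,0): code 0100 → (0.734,1.000)–(1.000,0.660)
cell (0,1): code 1100 → (0.426,2.000)–(0.734,1.000)
cell (0,2): code 1100 → (0.372,3.000)–(0.426,2.000)
cell (0,3): code 1100 → (0.418,4.000)–(0.372,3.000)
cell (0,4): code 1100 → (0.844,5.000)–(0.418,4.000)
cell (0,5): code 1000 → (1.000,5.175)–(0.844,5.000)
cell (1,0): code 0110 → (1.000,0.660)–(2.000,0.070)
cell (1,5): code 1001 → (2.000,5.825)–(1.000,5.175)
cell (2,0): code 0110 → (2.000,0.070)–(3.000,0.141)
cell (2,5): code 1001 → (3.000,5.778)–(2.000,5.825)
cell (3,0): code 0110 → (3.000,0.141)–(4.000,0.809)
cell (3,5): code 1001 → (4.000,5.056)–(3.000,5.778)
cell (4,0): code 0010 → (4.000,0.809)–(4.171,1.000)
cell (4,1): code 0011 → (4.171,1.000)–(4.707,2.000)
cell (4,2): code 0011 → (4.707,2.000)–(4.835,3.000)
cell (4,3): code 0011 → (4.835,3.000)–(4.683,4.000)
cell (4,4): code 0011 → (4.683,4.000)–(4.058,5.000)
cell (4,5): code 0001 → (4.058,5.000)–(4.000,5.056)
total: 18 segments, chained into 1 closed loop(s), length Σ = 16.265953

segments=18 loops=1 length=16.266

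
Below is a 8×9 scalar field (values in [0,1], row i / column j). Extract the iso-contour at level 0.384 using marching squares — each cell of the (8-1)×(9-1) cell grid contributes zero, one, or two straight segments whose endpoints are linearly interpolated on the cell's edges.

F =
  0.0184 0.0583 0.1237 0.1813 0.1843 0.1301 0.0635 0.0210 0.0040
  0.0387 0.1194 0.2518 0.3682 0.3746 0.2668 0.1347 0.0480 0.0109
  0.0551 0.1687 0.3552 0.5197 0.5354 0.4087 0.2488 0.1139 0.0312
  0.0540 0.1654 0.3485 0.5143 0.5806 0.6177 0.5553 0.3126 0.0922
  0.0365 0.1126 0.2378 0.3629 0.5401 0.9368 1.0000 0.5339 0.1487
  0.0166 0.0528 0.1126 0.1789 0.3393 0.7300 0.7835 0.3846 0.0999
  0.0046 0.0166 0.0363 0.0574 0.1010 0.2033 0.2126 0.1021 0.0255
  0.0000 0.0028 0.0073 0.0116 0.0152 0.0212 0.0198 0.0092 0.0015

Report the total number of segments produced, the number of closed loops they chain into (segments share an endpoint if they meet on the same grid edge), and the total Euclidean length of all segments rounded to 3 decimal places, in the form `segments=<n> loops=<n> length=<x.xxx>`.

cell (1,2): code 0100 → (1.104,3.000)–(2.000,2.175)
cell (1,3): code 1100 → (1.058,4.000)–(1.104,3.000)
cell (1,4): code 1100 → (1.826,5.000)–(1.058,4.000)
cell (1,5): code 1000 → (2.000,5.154)–(1.826,5.000)
cell (2,2): code 0110 → (2.000,2.175)–(3.000,2.214)
cell (2,5): code 1101 → (2.441,6.000)–(2.000,5.154)
cell (2,6): code 1000 → (3.000,6.706)–(2.441,6.000)
cell (3,2): code 0010 → (3.000,2.214)–(3.861,3.000)
cell (3,3): code 0111 → (3.861,3.000)–(4.000,3.119)
cell (3,6): code 1101 → (3.323,7.000)–(3.000,6.706)
cell (3,7): code 1000 → (4.000,7.389)–(3.323,7.000)
cell (4,3): code 0010 → (4.000,3.119)–(4.777,4.000)
cell (4,4): code 0111 → (4.777,4.000)–(5.000,4.114)
cell (4,7): code 1001 → (5.000,7.002)–(4.000,7.389)
cell (5,4): code 0010 → (5.000,4.114)–(5.657,5.000)
cell (5,5): code 0011 → (5.657,5.000)–(5.700,6.000)
cell (5,6): code 0011 → (5.700,6.000)–(5.002,7.000)
cell (5,7): code 0001 → (5.002,7.000)–(5.000,7.002)
total: 18 segments, chained into 1 closed loop(s), length Σ = 14.956679

segments=18 loops=1 length=14.957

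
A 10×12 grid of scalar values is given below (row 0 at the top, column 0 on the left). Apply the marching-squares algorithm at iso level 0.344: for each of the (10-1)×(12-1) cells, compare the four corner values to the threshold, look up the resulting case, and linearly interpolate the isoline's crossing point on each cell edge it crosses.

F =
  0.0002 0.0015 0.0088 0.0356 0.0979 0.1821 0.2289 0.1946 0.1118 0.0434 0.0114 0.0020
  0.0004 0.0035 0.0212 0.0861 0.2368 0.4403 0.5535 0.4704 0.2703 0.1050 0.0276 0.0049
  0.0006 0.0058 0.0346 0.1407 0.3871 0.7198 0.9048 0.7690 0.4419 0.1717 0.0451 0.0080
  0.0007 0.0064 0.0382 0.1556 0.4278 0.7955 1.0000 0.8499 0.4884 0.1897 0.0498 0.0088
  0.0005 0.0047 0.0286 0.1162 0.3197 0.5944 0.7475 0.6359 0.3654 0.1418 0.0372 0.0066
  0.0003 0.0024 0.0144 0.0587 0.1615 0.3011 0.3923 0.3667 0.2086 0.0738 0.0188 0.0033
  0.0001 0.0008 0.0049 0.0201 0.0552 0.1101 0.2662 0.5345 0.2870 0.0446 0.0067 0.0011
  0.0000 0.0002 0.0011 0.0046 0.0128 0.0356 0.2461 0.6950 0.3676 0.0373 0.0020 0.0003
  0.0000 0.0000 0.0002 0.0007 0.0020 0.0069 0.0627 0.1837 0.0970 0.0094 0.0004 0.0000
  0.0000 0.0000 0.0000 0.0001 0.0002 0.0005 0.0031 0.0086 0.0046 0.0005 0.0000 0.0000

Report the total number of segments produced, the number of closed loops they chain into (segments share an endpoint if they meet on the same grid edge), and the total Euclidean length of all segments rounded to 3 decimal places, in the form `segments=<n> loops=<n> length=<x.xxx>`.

segments=26 loops=1 length=20.072

cell (0,4): code 0100 → (0.627,5.000)–(1.000,4.527)
cell (0,5): code 1100 → (0.355,6.000)–(0.627,5.000)
cell (0,6): code 1100 → (0.542,7.000)–(0.355,6.000)
cell (0,7): code 1000 → (1.000,7.632)–(0.542,7.000)
cell (1,3): code 0100 → (1.713,4.000)–(2.000,3.825)
cell (1,4): code 1110 → (1.000,4.527)–(1.713,4.000)
cell (1,7): code 1101 → (1.429,8.000)–(1.000,7.632)
cell (1,8): code 1000 → (2.000,8.362)–(1.429,8.000)
cell (2,3): code 0110 → (2.000,3.825)–(3.000,3.692)
cell (2,8): code 1001 → (3.000,8.483)–(2.000,8.362)
cell (3,3): code 0010 → (3.000,3.692)–(3.775,4.000)
cell (3,4): code 0111 → (3.775,4.000)–(4.000,4.088)
cell (3,8): code 1001 → (4.000,8.096)–(3.000,8.483)
cell (4,4): code 0010 → (4.000,4.088)–(4.854,5.000)
cell (4,5): code 0111 → (4.854,5.000)–(5.000,5.470)
cell (4,7): code 1011 → (5.000,7.144)–(4.136,8.000)
cell (4,8): code 0001 → (4.136,8.000)–(4.000,8.096)
cell (5,5): code 0010 → (5.000,5.470)–(5.383,6.000)
cell (5,6): code 0111 → (5.383,6.000)–(6.000,6.290)
cell (5,7): code 1001 → (6.000,7.770)–(5.000,7.144)
cell (6,6): code 0110 → (6.000,6.290)–(7.000,6.218)
cell (6,7): code 1101 → (6.707,8.000)–(6.000,7.770)
cell (6,8): code 1000 → (7.000,8.071)–(6.707,8.000)
cell (7,6): code 0010 → (7.000,6.218)–(7.686,7.000)
cell (7,7): code 0011 → (7.686,7.000)–(7.087,8.000)
cell (7,8): code 0001 → (7.087,8.000)–(7.000,8.071)
total: 26 segments, chained into 1 closed loop(s), length Σ = 20.071632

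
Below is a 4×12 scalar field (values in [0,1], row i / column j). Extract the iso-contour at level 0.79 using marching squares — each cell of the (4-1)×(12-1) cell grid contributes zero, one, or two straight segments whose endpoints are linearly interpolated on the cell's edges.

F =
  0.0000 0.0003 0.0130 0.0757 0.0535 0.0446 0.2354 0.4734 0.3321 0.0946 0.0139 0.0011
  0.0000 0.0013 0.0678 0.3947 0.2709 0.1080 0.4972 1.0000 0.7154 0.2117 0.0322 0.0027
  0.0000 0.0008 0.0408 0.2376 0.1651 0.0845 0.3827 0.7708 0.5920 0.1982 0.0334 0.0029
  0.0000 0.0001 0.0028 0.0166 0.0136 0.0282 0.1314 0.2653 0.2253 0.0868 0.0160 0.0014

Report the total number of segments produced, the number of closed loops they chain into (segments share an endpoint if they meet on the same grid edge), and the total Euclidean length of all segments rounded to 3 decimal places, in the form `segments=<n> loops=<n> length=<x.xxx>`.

segments=4 loops=1 length=3.600

cell (0,6): code 0100 → (0.601,7.000)–(1.000,6.582)
cell (0,7): code 1000 → (1.000,7.738)–(0.601,7.000)
cell (1,6): code 0010 → (1.000,6.582)–(1.916,7.000)
cell (1,7): code 0001 → (1.916,7.000)–(1.000,7.738)
total: 4 segments, chained into 1 closed loop(s), length Σ = 3.599559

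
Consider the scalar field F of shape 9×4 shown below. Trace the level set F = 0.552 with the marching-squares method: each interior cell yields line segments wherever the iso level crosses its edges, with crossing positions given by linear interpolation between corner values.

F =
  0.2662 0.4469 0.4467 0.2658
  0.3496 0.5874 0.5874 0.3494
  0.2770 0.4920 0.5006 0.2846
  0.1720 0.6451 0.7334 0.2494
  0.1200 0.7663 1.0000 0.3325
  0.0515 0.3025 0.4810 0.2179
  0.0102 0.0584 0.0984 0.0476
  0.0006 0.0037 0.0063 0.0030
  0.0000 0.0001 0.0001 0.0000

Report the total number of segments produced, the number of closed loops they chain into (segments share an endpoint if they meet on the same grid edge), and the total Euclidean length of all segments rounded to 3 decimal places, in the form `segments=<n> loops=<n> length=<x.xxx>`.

segments=14 loops=2 length=10.730

cell (0,0): code 0100 → (0.748,1.000)–(1.000,0.851)
cell (0,1): code 1100 → (0.748,2.000)–(0.748,1.000)
cell (0,2): code 1000 → (1.000,2.149)–(0.748,2.000)
cell (1,0): code 0010 → (1.000,0.851)–(1.371,1.000)
cell (1,1): code 0011 → (1.371,1.000)–(1.408,2.000)
cell (1,2): code 0001 → (1.408,2.000)–(1.000,2.149)
cell (2,0): code 0100 → (2.392,1.000)–(3.000,0.803)
cell (2,1): code 1100 → (2.221,2.000)–(2.392,1.000)
cell (2,2): code 1000 → (3.000,2.375)–(2.221,2.000)
cell (3,0): code 0110 → (3.000,0.803)–(4.000,0.668)
cell (3,2): code 1001 → (4.000,2.671)–(3.000,2.375)
cell (4,0): code 0010 → (4.000,0.668)–(4.462,1.000)
cell (4,1): code 0011 → (4.462,1.000)–(4.863,2.000)
cell (4,2): code 0001 → (4.863,2.000)–(4.000,2.671)
total: 14 segments, chained into 2 closed loop(s), length Σ = 10.729502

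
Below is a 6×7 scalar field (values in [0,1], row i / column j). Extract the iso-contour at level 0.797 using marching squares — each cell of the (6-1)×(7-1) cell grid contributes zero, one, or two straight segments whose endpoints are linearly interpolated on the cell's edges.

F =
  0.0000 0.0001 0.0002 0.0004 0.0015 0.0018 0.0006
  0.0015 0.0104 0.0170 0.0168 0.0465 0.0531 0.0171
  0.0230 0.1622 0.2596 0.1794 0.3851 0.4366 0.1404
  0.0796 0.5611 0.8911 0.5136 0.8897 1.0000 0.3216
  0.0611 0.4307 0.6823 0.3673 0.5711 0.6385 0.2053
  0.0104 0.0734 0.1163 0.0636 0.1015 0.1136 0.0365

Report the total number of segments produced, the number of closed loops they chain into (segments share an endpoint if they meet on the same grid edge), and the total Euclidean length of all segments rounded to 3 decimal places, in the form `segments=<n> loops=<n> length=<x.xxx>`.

cell (2,1): code 0100 → (2.851,2.000)–(3.000,1.715)
cell (2,2): code 1000 → (3.000,2.249)–(2.851,2.000)
cell (2,3): code 0100 → (2.816,4.000)–(3.000,3.754)
cell (2,4): code 1100 → (2.640,5.000)–(2.816,4.000)
cell (2,5): code 1000 → (3.000,5.299)–(2.640,5.000)
cell (3,1): code 0010 → (3.000,1.715)–(3.451,2.000)
cell (3,2): code 0001 → (3.451,2.000)–(3.000,2.249)
cell (3,3): code 0010 → (3.000,3.754)–(3.291,4.000)
cell (3,4): code 0011 → (3.291,4.000)–(3.562,5.000)
cell (3,5): code 0001 → (3.562,5.000)–(3.000,5.299)
total: 10 segments, chained into 2 closed loop(s), length Σ = 5.505309

segments=10 loops=2 length=5.505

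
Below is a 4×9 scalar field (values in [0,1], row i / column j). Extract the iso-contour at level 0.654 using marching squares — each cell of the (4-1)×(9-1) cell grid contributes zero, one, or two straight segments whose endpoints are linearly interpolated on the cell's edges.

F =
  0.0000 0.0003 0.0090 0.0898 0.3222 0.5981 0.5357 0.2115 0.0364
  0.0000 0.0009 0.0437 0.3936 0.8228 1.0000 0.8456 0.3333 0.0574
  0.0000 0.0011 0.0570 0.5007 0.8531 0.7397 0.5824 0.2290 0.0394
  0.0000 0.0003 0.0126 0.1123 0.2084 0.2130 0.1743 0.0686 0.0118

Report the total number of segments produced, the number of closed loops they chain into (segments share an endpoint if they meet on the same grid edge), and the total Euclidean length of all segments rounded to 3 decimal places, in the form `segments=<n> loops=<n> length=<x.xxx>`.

cell (0,3): code 0100 → (0.663,4.000)–(1.000,3.607)
cell (0,4): code 1100 → (0.139,5.000)–(0.663,4.000)
cell (0,5): code 1100 → (0.382,6.000)–(0.139,5.000)
cell (0,6): code 1000 → (1.000,6.374)–(0.382,6.000)
cell (1,3): code 0110 → (1.000,3.607)–(2.000,3.435)
cell (1,5): code 1011 → (2.000,5.545)–(1.728,6.000)
cell (1,6): code 0001 → (1.728,6.000)–(1.000,6.374)
cell (2,3): code 0010 → (2.000,3.435)–(2.309,4.000)
cell (2,4): code 0011 → (2.309,4.000)–(2.163,5.000)
cell (2,5): code 0001 → (2.163,5.000)–(2.000,5.545)
total: 10 segments, chained into 1 closed loop(s), length Σ = 7.984911

segments=10 loops=1 length=7.985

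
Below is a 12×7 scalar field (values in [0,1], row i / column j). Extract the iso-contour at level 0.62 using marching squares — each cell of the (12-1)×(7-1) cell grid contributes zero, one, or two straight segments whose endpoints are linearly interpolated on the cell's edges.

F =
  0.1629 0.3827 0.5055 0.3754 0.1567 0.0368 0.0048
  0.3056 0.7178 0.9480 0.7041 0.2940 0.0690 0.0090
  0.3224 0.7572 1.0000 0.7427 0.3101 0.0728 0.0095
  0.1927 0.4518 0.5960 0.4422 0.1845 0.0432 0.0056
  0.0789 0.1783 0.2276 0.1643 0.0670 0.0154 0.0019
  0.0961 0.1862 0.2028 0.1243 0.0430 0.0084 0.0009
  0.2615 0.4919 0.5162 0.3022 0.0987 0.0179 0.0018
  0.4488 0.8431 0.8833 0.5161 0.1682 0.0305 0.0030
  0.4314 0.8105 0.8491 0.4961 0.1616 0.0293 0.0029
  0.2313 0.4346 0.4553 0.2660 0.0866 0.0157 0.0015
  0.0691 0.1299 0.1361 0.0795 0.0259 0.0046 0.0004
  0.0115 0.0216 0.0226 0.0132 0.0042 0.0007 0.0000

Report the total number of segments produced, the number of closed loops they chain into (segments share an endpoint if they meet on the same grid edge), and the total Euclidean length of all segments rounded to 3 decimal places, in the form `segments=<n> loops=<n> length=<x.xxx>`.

cell (0,0): code 0100 → (0.708,1.000)–(1.000,0.763)
cell (0,1): code 1100 → (0.259,2.000)–(0.708,1.000)
cell (0,2): code 1100 → (0.744,3.000)–(0.259,2.000)
cell (0,3): code 1000 → (1.000,3.205)–(0.744,3.000)
cell (1,0): code 0110 → (1.000,0.763)–(2.000,0.684)
cell (1,3): code 1001 → (2.000,3.284)–(1.000,3.205)
cell (2,0): code 0010 → (2.000,0.684)–(2.449,1.000)
cell (2,1): code 0011 → (2.449,1.000)–(2.941,2.000)
cell (2,2): code 0011 → (2.941,2.000)–(2.408,3.000)
cell (2,3): code 0001 → (2.408,3.000)–(2.000,3.284)
cell (6,0): code 0100 → (6.365,1.000)–(7.000,0.434)
cell (6,1): code 1100 → (6.283,2.000)–(6.365,1.000)
cell (6,2): code 1000 → (7.000,2.717)–(6.283,2.000)
cell (7,0): code 0110 → (7.000,0.434)–(8.000,0.497)
cell (7,2): code 1001 → (8.000,2.649)–(7.000,2.717)
cell (8,0): code 0010 → (8.000,0.497)–(8.507,1.000)
cell (8,1): code 0011 → (8.507,1.000)–(8.582,2.000)
cell (8,2): code 0001 → (8.582,2.000)–(8.000,2.649)
total: 18 segments, chained into 2 closed loop(s), length Σ = 15.671904

segments=18 loops=2 length=15.672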